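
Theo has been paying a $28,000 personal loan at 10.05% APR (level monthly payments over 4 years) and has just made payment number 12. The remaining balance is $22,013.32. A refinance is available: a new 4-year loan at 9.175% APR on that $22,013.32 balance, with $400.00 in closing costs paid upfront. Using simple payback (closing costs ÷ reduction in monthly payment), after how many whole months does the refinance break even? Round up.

Current payment = 28,000 × 10.05%/12 / (1 − (1+0.0083750)^−48) = $710.82.
Refinanced payment = 22,013.32 × 0.0076458 / (1 − (1+0.0076458)^−48) = $549.63.
Monthly savings = $710.82 − $549.63 = $161.19.
Break-even = $400.00 / $161.19 = 2.48 → 3 months.

3 months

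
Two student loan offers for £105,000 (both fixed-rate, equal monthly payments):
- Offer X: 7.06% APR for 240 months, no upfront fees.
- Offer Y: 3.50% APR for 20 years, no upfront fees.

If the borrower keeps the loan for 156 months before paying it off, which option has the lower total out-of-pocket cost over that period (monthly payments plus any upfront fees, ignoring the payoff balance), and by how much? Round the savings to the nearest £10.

Offer Y by £32,590

Offer X: at 7.06% the monthly rate is 0.0058833, so the payment is 105,000 × 0.0058833 / (1 − 1.0058833^−240) = £817.85.
Offer Y: monthly rate = 3.5%/12 = 0.0029167; payment = 105,000 × 0.0029167 / (1 − (1+0.0029167)^−240) = £608.96.
Over 156 months: Offer X costs 156 × £817.85 = £127,584.60; Offer Y costs 156 × £608.96 = £94,997.76.
Offer Y is cheaper by £127,584.60 − £94,997.76 = £32,586.84.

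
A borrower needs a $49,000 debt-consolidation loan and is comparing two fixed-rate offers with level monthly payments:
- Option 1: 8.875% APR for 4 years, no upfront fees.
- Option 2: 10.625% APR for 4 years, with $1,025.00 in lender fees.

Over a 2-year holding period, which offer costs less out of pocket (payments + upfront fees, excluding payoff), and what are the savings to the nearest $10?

Option 1 by $2,010

Option 1: monthly rate = 8.875%/12 = 0.0073958; payment = 49,000 × 0.0073958 / (1 − (1+0.0073958)^−48) = $1,216.46.
Option 2: at 10.625% the monthly rate is 0.0088542, so the payment is 49,000 × 0.0088542 / (1 − 1.0088542^−48) = $1,257.53.
Over 24 months: Option 1 costs 24 × $1,216.46 = $29,195.04; Option 2 costs 24 × $1,257.53 + $1,025.00 = $31,205.72.
Option 1 is cheaper by $31,205.72 − $29,195.04 = $2,010.68.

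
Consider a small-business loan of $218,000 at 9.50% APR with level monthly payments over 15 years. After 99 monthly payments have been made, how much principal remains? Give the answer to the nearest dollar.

With monthly rate i = 9.5%/12 = 0.0079167, the balance after k of n payments is P · [(1+i)^n − (1+i)^k] / [(1+i)^n − 1].
(1+0.0079167)^180 = 4.13459330 and (1+0.0079167)^99 = 2.18292110, so the balance is 218,000 × (4.13459330 − 2.18292110) / (4.13459330 − 1) = $135,731.98.

$135,732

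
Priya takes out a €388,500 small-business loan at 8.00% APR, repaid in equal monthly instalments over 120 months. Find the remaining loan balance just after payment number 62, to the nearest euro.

€226,118

With monthly rate i = 8%/12 = 0.0066667, the balance after k of n payments is P · [(1+i)^n − (1+i)^k] / [(1+i)^n − 1].
(1+0.0066667)^120 = 2.21964023 and (1+0.0066667)^62 = 1.50977653, so the balance is 388,500 × (2.21964023 − 1.50977653) / (2.21964023 − 1) = €226,117.54.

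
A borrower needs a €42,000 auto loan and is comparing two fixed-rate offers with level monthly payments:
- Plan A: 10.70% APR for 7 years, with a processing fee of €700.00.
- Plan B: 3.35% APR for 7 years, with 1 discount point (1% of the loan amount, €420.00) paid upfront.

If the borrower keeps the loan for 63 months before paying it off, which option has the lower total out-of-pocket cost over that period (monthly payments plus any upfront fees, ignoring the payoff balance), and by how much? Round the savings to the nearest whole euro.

Plan B by €9,788

Plan A: monthly rate = 10.7%/12 = 0.0089167; payment = 42,000 × 0.0089167 / (1 − (1+0.0089167)^−84) = €712.53.
Plan B: monthly rate = 3.35%/12 = 0.0027917; payment = 42,000 × 0.0027917 / (1 − (1+0.0027917)^−84) = €561.61.
Over 63 months: Plan A costs 63 × €712.53 + €700.00 = €45,589.39; Plan B costs 63 × €561.61 + €420.00 = €35,801.43.
Plan B is cheaper by €45,589.39 − €35,801.43 = €9,787.96.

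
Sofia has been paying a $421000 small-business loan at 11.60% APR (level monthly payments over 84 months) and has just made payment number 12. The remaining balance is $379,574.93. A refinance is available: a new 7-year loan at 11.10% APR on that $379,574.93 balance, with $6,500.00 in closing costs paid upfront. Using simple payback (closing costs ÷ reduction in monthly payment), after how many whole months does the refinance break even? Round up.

Current payment = 421,000 × 11.6%/12 / (1 − (1+0.0096667)^−84) = $7,342.04.
Refinanced payment = 379,574.93 × 0.0092500 / (1 − (1+0.0092500)^−84) = $6,519.22.
Monthly savings = $7,342.04 − $6,519.22 = $822.82.
Break-even = $6,500.00 / $822.82 = 7.90 → 8 months.

8 months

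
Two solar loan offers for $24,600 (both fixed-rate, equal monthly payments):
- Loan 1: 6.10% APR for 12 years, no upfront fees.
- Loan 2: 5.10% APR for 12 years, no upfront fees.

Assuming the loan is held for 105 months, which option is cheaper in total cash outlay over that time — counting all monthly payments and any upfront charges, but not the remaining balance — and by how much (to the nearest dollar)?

Loan 1: at 6.10% the monthly rate is 0.0050833, so the payment is 24,600 × 0.0050833 / (1 − 1.0050833^−144) = $241.33.
Loan 2: monthly rate = 5.1%/12 = 0.0042500; payment = 24,600 × 0.0042500 / (1 − (1+0.0042500)^−144) = $228.76.
Over 105 months: Loan 1 costs 105 × $241.33 = $25,339.65; Loan 2 costs 105 × $228.76 = $24,019.80.
Loan 2 is cheaper by $25,339.65 − $24,019.80 = $1,319.85.

Loan 2 by $1,320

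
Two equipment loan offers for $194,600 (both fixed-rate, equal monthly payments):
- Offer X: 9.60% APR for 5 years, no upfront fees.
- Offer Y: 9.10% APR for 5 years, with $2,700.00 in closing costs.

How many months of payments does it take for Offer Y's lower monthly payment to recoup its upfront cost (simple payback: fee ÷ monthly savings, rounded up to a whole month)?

57 months

Offer X: monthly rate = 9.6%/12 = 0.0080000; payment = 194,600 × 0.0080000 / (1 − (1+0.0080000)^−60) = $4,096.48.
Offer Y: monthly rate = 9.1%/12 = 0.0075833; payment = 194,600 × 0.0075833 / (1 − (1+0.0075833)^−60) = $4,049.03.
Monthly savings = $4,096.48 − $4,049.03 = $47.45.
Break-even = $2,700.00 / $47.45 = 56.90 → 57 months.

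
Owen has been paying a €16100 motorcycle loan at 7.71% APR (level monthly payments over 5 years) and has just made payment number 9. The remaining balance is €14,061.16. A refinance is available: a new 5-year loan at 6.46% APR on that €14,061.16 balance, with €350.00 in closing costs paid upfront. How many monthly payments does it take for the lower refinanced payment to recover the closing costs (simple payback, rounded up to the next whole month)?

Current payment = 16,100 × 7.71%/12 / (1 − (1+0.0064250)^−60) = €324.22.
Refinanced payment = 14,061.16 × 0.0053833 / (1 − (1+0.0053833)^−60) = €274.86.
Monthly savings = €324.22 − €274.86 = €49.36.
Break-even = €350.00 / €49.36 = 7.09 → 8 months.

8 months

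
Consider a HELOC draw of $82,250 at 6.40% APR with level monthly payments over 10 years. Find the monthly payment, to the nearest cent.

$929.75

Monthly rate = 6.4%/12 = 0.0053333; payment = 82,250 × 0.0053333 / (1 − (1+0.0053333)^−120) = $929.75.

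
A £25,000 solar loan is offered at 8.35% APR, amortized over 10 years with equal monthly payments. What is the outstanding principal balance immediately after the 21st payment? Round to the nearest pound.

£21,981

With monthly rate i = 8.35%/12 = 0.0069583, the balance after k of n payments is P · [(1+i)^n − (1+i)^k] / [(1+i)^n − 1].
(1+0.0069583)^120 = 2.29815885 and (1+0.0069583)^21 = 1.15675533, so the balance is 25,000 × (2.29815885 − 1.15675533) / (2.29815885 − 1) = £21,981.20.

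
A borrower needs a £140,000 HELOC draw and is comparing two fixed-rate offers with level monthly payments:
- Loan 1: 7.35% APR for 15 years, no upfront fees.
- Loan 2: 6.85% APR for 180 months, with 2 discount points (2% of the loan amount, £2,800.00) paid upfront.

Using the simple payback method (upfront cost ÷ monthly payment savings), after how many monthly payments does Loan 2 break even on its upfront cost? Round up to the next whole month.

Loan 1: monthly rate = 7.35%/12 = 0.0061250; payment = 140,000 × 0.0061250 / (1 − (1+0.0061250)^−180) = £1,285.91.
Loan 2: at 6.85% the monthly rate is 0.0057083, so the payment is 140,000 × 0.0057083 / (1 − 1.0057083^−180) = £1,246.65.
Monthly savings = £1,285.91 − £1,246.65 = £39.26.
Break-even = £2,800.00 / £39.26 = 71.32 → 72 months.

72 months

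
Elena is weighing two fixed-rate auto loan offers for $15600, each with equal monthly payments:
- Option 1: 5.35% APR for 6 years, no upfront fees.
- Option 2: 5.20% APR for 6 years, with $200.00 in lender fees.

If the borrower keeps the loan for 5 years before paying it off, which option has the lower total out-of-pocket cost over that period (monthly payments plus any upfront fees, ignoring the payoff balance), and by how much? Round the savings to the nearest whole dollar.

Option 1: monthly rate = 5.35%/12 = 0.0044583; payment = 15,600 × 0.0044583 / (1 − (1+0.0044583)^−72) = $253.78.
Option 2: monthly rate = 5.2%/12 = 0.0043333; payment = 15,600 × 0.0043333 / (1 − (1+0.0043333)^−72) = $252.69.
Over 60 months: Option 1 costs 60 × $253.78 = $15,226.80; Option 2 costs 60 × $252.69 + $200.00 = $15,361.40.
Option 1 is cheaper by $15,361.40 − $15,226.80 = $134.60.

Option 1 by $135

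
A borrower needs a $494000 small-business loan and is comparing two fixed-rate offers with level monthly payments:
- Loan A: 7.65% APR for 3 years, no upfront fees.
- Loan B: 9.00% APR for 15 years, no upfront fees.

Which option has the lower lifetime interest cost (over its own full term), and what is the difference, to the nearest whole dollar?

Loan A by $347,467

Loan A: at 7.65% the monthly rate is 0.0063750, so the payment is 494,000 × 0.0063750 / (1 − 1.0063750^−36) = $15,400.53.
Total interest on Loan A = 36 × $15,400.53 − $494,000 = $60,419.08.
Loan B: at 9.00% the monthly rate is 0.0075000, so the payment is 494,000 × 0.0075000 / (1 − 1.0075000^−180) = $5,010.48.
Total interest on Loan B = 180 × $5,010.48 − $494,000 = $407,886.40.
Loan A is lower by $347,467.32.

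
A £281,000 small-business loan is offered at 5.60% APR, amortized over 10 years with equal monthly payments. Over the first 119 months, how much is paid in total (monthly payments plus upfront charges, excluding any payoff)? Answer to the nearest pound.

Monthly rate = 5.6%/12 = 0.0046667; payment = 281,000 × 0.0046667 / (1 − (1+0.0046667)^−120) = £3,063.53.
Total outlay = 119 × £3,063.53 = £364,560.07.

£364,560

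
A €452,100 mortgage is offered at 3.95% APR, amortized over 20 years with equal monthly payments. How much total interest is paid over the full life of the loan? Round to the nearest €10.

Monthly rate = 3.95%/12 = 0.0032917; payment = 452,100 × 0.0032917 / (1 − (1+0.0032917)^−240) = €2,727.74.
Total paid = 240 × €2,727.74 = €654,657.60; interest = €654,657.60 − €452,100 = €202,557.60.

€202,560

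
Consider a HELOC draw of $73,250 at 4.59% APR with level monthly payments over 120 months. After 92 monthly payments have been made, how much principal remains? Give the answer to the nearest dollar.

$20,205

With monthly rate i = 4.59%/12 = 0.0038250, the balance after k of n payments is P · [(1+i)^n − (1+i)^k] / [(1+i)^n − 1].
(1+0.0038250)^120 = 1.58110567 and (1+0.0038250)^92 = 1.42081223, so the balance is 73,250 × (1.58110567 − 1.42081223) / (1.58110567 − 1) = $20,205.44.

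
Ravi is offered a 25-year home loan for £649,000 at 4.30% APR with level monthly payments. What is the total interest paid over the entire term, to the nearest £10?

£411,220

Monthly rate = 4.3%/12 = 0.0035833; payment = 649,000 × 0.0035833 / (1 − (1+0.0035833)^−300) = £3,534.08.
Total paid = 300 × £3,534.08 = £1,060,224.00; interest = £1,060,224.00 − £649,000 = £411,224.00.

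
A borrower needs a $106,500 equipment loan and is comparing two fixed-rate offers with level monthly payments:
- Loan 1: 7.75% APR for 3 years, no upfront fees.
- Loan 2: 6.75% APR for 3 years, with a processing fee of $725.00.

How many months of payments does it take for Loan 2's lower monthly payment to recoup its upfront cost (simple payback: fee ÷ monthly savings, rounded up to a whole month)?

Loan 1: at 7.75% the monthly rate is 0.0064583, so the payment is 106,500 × 0.0064583 / (1 − 1.0064583^−36) = $3,325.05.
Loan 2: at 6.75% the monthly rate is 0.0056250, so the payment is 106,500 × 0.0056250 / (1 − 1.0056250^−36) = $3,276.25.
Monthly savings = $3,325.05 − $3,276.25 = $48.80.
Break-even = $725.00 / $48.80 = 14.86 → 15 months.

15 months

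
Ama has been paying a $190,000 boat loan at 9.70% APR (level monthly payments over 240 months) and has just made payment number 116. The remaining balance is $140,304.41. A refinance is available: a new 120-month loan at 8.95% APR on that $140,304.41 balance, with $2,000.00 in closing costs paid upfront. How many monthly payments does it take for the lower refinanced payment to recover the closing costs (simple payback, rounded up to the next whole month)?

Current payment = 190,000 × 9.7%/12 / (1 − (1+0.0080833)^−240) = $1,795.94.
Refinanced payment = 140,304.41 × 0.0074583 / (1 − (1+0.0074583)^−120) = $1,773.52.
Monthly savings = $1,795.94 − $1,773.52 = $22.42.
Break-even = $2,000.00 / $22.42 = 89.21 → 90 months.

90 months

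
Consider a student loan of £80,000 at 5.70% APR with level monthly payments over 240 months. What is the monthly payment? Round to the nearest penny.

At 5.70% the monthly rate is 0.0047500, so the payment is 80,000 × 0.0047500 / (1 − 1.0047500^−240) = £559.39.

£559.39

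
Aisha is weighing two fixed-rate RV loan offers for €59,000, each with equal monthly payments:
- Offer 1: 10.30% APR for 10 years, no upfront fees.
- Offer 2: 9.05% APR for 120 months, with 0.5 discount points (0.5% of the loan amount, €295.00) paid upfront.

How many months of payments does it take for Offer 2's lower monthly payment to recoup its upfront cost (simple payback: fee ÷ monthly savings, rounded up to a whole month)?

8 months

Offer 1: at 10.30% the monthly rate is 0.0085833, so the payment is 59,000 × 0.0085833 / (1 − 1.0085833^−120) = €789.52.
Offer 2: at 9.05% the monthly rate is 0.0075417, so the payment is 59,000 × 0.0075417 / (1 − 1.0075417^−120) = €748.98.
Monthly savings = €789.52 − €748.98 = €40.54.
Break-even = €295.00 / €40.54 = 7.28 → 8 months.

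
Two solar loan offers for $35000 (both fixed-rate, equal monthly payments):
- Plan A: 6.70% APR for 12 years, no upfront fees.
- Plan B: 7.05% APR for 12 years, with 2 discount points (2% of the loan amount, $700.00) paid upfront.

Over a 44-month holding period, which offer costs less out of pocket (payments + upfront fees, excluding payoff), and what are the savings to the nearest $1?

Plan A: at 6.70% the monthly rate is 0.0055833, so the payment is 35,000 × 0.0055833 / (1 − 1.0055833^−144) = $354.36.
Plan B: monthly rate = 7.05%/12 = 0.0058750; payment = 35,000 × 0.0058750 / (1 − (1+0.0058750)^−144) = $360.87.
Over 44 months: Plan A costs 44 × $354.36 = $15,591.84; Plan B costs 44 × $360.87 + $700.00 = $16,578.28.
Plan A is cheaper by $16,578.28 − $15,591.84 = $986.44.

Plan A by $986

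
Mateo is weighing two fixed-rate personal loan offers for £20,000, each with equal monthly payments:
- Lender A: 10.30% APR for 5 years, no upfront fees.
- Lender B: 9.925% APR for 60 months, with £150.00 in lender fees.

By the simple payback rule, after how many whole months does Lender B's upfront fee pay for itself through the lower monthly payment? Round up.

Lender A: at 10.30% the monthly rate is 0.0085833, so the payment is 20,000 × 0.0085833 / (1 − 1.0085833^−60) = £427.90.
Lender B: monthly rate = 9.925%/12 = 0.0082708; payment = 20,000 × 0.0082708 / (1 − (1+0.0082708)^−60) = £424.20.
Monthly savings = £427.90 − £424.20 = £3.70.
Break-even = £150.00 / £3.70 = 40.54 → 41 months.

41 months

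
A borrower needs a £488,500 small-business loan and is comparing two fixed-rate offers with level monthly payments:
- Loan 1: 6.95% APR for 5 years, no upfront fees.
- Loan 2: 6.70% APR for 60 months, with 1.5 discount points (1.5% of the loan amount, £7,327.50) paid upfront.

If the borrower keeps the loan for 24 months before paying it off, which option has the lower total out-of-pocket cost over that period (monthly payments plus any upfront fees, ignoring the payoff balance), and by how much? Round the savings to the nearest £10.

Loan 1: at 6.95% the monthly rate is 0.0057917, so the payment is 488,500 × 0.0057917 / (1 − 1.0057917^−60) = £9,661.37.
Loan 2: at 6.70% the monthly rate is 0.0055833, so the payment is 488,500 × 0.0055833 / (1 − 1.0055833^−60) = £9,603.89.
Over 24 months: Loan 1 costs 24 × £9,661.37 = £231,872.88; Loan 2 costs 24 × £9,603.89 + £7,327.50 = £237,820.86.
Loan 1 is cheaper by £237,820.86 − £231,872.88 = £5,947.98.

Loan 1 by £5,950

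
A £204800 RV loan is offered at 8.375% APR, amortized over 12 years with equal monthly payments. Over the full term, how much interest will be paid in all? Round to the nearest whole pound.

At 8.375% the monthly rate is 0.0069792, so the payment is 204,800 × 0.0069792 / (1 − 1.0069792^−144) = £2,259.19.
Total paid = 144 × £2,259.19 = £325,323.36; interest = £325,323.36 − £204,800 = £120,523.36.

£120,523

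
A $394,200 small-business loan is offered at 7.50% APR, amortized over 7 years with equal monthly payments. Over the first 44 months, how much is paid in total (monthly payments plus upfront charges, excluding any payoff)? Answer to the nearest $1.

$266,039

Monthly rate = 7.5%/12 = 0.0062500; payment = 394,200 × 0.0062500 / (1 − (1+0.0062500)^−84) = $6,046.35.
Total outlay = 44 × $6,046.35 = $266,039.40.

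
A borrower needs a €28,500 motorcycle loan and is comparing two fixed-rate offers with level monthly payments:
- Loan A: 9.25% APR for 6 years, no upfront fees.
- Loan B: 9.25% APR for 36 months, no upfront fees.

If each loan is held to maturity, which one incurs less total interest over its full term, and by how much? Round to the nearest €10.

Loan A: at 9.25% the monthly rate is 0.0077083, so the payment is 28,500 × 0.0077083 / (1 − 1.0077083^−72) = €517.27.
Total interest on Loan A = 72 × €517.27 − €28,500 = €8,743.44.
Loan B: at 9.25% the monthly rate is 0.0077083, so the payment is 28,500 × 0.0077083 / (1 − 1.0077083^−36) = €909.61.
Total interest on Loan B = 36 × €909.61 − €28,500 = €4,245.96.
Loan B is lower by €4,497.48.

Loan B by €4,500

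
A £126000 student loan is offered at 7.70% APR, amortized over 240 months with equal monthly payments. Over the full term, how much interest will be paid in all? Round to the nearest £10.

At 7.70% the monthly rate is 0.0064167, so the payment is 126,000 × 0.0064167 / (1 − 1.0064167^−240) = £1,030.51.
Total paid = 240 × £1,030.51 = £247,322.40; interest = £247,322.40 − £126,000 = £121,322.40.

£121,320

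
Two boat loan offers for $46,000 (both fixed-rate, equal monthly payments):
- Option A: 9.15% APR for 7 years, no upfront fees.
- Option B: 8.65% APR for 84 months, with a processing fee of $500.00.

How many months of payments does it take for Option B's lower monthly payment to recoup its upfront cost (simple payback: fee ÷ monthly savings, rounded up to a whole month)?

43 months

Option A: monthly rate = 9.15%/12 = 0.0076250; payment = 46,000 × 0.0076250 / (1 − (1+0.0076250)^−84) = $743.60.
Option B: at 8.65% the monthly rate is 0.0072083, so the payment is 46,000 × 0.0072083 / (1 − 1.0072083^−84) = $731.95.
Monthly savings = $743.60 − $731.95 = $11.65.
Break-even = $500.00 / $11.65 = 42.92 → 43 months.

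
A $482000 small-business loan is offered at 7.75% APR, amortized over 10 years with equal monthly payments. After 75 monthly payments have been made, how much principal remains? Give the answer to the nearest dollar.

With monthly rate i = 7.75%/12 = 0.0064583, the balance after k of n payments is P · [(1+i)^n − (1+i)^k] / [(1+i)^n − 1].
(1+0.0064583)^120 = 2.16519000 and (1+0.0064583)^75 = 1.62063423, so the balance is 482,000 × (2.16519000 − 1.62063423) / (2.16519000 − 1) = $225,264.45.

$225,264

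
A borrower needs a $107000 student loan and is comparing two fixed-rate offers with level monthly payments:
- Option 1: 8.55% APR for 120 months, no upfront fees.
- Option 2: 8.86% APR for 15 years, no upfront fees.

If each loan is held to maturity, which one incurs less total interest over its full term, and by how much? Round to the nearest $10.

Option 1: monthly rate = 8.55%/12 = 0.0071250; payment = 107,000 × 0.0071250 / (1 − (1+0.0071250)^−120) = $1,329.51.
Total interest on Option 1 = 120 × $1,329.51 − $107,000 = $52,541.20.
Option 2: at 8.86% the monthly rate is 0.0073833, so the payment is 107,000 × 0.0073833 / (1 − 1.0073833^−180) = $1,076.37.
Total interest on Option 2 = 180 × $1,076.37 − $107,000 = $86,746.60.
Option 1 is lower by $34,205.40.

Option 1 by $34,210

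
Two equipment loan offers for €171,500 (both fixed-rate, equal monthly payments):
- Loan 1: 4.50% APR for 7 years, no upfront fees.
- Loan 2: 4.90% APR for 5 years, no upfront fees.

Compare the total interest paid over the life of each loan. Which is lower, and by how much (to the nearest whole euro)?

Loan 2 by €6,532

Loan 1: at 4.50% the monthly rate is 0.0037500, so the payment is 171,500 × 0.0037500 / (1 − 1.0037500^−84) = €2,383.88.
Total interest on Loan 1 = 84 × €2,383.88 − €171,500 = €28,745.92.
Loan 2: at 4.90% the monthly rate is 0.0040833, so the payment is 171,500 × 0.0040833 / (1 − 1.0040833^−60) = €3,228.57.
Total interest on Loan 2 = 60 × €3,228.57 − €171,500 = €22,214.20.
Loan 2 is lower by €6,531.72.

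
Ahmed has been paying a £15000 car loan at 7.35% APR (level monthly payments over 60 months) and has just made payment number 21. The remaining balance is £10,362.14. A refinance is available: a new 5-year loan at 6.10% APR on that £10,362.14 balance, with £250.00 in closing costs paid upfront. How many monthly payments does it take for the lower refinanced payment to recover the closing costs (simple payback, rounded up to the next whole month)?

3 months

Current payment = 15,000 × 7.35%/12 / (1 − (1+0.0061250)^−60) = £299.50.
Refinanced payment = 10,362.14 × 0.0050833 / (1 − (1+0.0050833)^−60) = £200.81.
Monthly savings = £299.50 − £200.81 = £98.69.
Break-even = £250.00 / £98.69 = 2.53 → 3 months.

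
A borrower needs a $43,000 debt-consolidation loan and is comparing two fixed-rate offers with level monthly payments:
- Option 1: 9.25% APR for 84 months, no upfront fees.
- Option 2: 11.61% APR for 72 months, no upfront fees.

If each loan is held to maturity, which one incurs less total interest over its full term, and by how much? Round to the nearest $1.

Option 1: monthly rate = 9.25%/12 = 0.0077083; payment = 43,000 × 0.0077083 / (1 − (1+0.0077083)^−84) = $697.30.
Total interest on Option 1 = 84 × $697.30 − $43,000 = $15,573.20.
Option 2: at 11.61% the monthly rate is 0.0096750, so the payment is 43,000 × 0.0096750 / (1 − 1.0096750^−72) = $831.96.
Total interest on Option 2 = 72 × $831.96 − $43,000 = $16,901.12.
Option 1 is lower by $1,327.92.

Option 1 by $1,328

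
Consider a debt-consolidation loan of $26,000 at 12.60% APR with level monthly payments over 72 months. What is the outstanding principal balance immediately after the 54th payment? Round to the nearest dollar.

With monthly rate i = 12.6%/12 = 0.0105000, the balance after k of n payments is P · [(1+i)^n − (1+i)^k] / [(1+i)^n − 1].
(1+0.0105000)^72 = 2.12136249 and (1+0.0105000)^54 = 1.75776642, so the balance is 26,000 × (2.12136249 − 1.75776642) / (2.12136249 − 1) = $8,430.37.

$8,430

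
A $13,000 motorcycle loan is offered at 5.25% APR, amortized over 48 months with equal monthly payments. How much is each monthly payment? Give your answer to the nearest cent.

$300.86

At 5.25% the monthly rate is 0.0043750, so the payment is 13,000 × 0.0043750 / (1 − 1.0043750^−48) = $300.86.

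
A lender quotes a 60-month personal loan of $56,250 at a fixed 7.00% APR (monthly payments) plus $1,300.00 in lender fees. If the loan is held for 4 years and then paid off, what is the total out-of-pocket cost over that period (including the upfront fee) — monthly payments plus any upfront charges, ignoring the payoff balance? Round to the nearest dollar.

$54,763

Monthly rate = 7%/12 = 0.0058333; payment = 56,250 × 0.0058333 / (1 − (1+0.0058333)^−60) = $1,113.82.
Total outlay = 48 × $1,113.82 + $1,300.00 = $54,763.36.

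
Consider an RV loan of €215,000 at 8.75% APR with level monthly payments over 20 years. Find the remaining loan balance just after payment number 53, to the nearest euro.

€193,597

With monthly rate i = 8.75%/12 = 0.0072917, the balance after k of n payments is P · [(1+i)^n − (1+i)^k] / [(1+i)^n − 1].
(1+0.0072917)^240 = 5.71818037 and (1+0.0072917)^53 = 1.46969689, so the balance is 215,000 × (5.71818037 − 1.46969689) / (5.71818037 − 1) = €193,596.66.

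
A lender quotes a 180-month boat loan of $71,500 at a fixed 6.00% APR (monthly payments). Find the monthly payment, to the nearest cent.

At 6.00% the monthly rate is 0.0050000, so the payment is 71,500 × 0.0050000 / (1 − 1.0050000^−180) = $603.36.

$603.36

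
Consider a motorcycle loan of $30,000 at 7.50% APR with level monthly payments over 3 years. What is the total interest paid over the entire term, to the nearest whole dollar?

$3,595

Monthly rate = 7.5%/12 = 0.0062500; payment = 30,000 × 0.0062500 / (1 − (1+0.0062500)^−36) = $933.19.
Total paid = 36 × $933.19 = $33,594.84; interest = $33,594.84 − $30,000 = $3,594.84.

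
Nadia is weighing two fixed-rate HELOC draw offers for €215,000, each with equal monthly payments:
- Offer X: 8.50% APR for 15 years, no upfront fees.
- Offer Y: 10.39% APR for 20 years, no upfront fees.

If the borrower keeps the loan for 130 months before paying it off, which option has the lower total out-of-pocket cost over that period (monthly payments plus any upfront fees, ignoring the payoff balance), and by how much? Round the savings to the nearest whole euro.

Offer X: at 8.50% the monthly rate is 0.0070833, so the payment is 215,000 × 0.0070833 / (1 − 1.0070833^−180) = €2,117.19.
Offer Y: monthly rate = 10.39%/12 = 0.0086583; payment = 215,000 × 0.0086583 / (1 − (1+0.0086583)^−240) = €2,130.65.
Over 130 months: Offer X costs 130 × €2,117.19 = €275,234.70; Offer Y costs 130 × €2,130.65 = €276,984.50.
Offer X is cheaper by €276,984.50 − €275,234.70 = €1,749.80.

Offer X by €1,750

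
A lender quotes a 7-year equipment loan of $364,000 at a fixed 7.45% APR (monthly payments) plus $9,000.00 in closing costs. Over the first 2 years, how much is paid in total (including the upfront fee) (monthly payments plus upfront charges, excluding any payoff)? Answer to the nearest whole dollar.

$142,780

Monthly rate = 7.45%/12 = 0.0062083; payment = 364,000 × 0.0062083 / (1 − (1+0.0062083)^−84) = $5,574.15.
Total outlay = 24 × $5,574.15 + $9,000.00 = $142,779.60.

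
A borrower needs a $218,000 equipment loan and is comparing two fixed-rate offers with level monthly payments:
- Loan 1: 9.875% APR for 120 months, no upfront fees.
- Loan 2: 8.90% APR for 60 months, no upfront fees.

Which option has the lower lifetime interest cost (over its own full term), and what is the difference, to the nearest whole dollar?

Loan 2 by $73,013

Loan 1: monthly rate = 9.875%/12 = 0.0082292; payment = 218,000 × 0.0082292 / (1 − (1+0.0082292)^−120) = $2,865.82.
Total interest on Loan 1 = 120 × $2,865.82 − $218,000 = $125,898.40.
Loan 2: at 8.90% the monthly rate is 0.0074167, so the payment is 218,000 × 0.0074167 / (1 − 1.0074167^−60) = $4,514.75.
Total interest on Loan 2 = 60 × $4,514.75 − $218,000 = $52,885.00.
Loan 2 is lower by $73,013.40.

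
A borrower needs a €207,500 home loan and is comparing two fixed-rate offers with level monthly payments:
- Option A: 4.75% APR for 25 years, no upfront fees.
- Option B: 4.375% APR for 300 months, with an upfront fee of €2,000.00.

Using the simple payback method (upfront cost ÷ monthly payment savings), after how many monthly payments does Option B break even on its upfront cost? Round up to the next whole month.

46 months

Option A: monthly rate = 4.75%/12 = 0.0039583; payment = 207,500 × 0.0039583 / (1 − (1+0.0039583)^−300) = €1,182.99.
Option B: at 4.375% the monthly rate is 0.0036458, so the payment is 207,500 × 0.0036458 / (1 − 1.0036458^−300) = €1,138.68.
Monthly savings = €1,182.99 − €1,138.68 = €44.31.
Break-even = €2,000.00 / €44.31 = 45.14 → 46 months.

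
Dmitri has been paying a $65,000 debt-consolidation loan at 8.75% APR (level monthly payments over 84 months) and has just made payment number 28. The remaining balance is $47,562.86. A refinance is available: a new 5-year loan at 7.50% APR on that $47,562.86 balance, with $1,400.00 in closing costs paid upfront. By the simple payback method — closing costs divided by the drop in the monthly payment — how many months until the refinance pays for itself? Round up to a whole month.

Current payment = 65,000 × 8.75%/12 / (1 − (1+0.0072917)^−84) = $1,037.56.
Refinanced payment = 47,562.86 × 0.0062500 / (1 − (1+0.0062500)^−60) = $953.06.
Monthly savings = $1,037.56 − $953.06 = $84.50.
Break-even = $1,400.00 / $84.50 = 16.57 → 17 months.

17 months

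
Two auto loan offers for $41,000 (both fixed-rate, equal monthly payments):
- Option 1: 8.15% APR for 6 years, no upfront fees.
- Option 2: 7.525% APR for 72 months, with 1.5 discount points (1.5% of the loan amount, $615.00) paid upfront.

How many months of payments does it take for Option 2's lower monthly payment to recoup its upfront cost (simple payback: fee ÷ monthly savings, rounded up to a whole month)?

Option 1: monthly rate = 8.15%/12 = 0.0067917; payment = 41,000 × 0.0067917 / (1 − (1+0.0067917)^−72) = $721.87.
Option 2: monthly rate = 7.525%/12 = 0.0062708; payment = 41,000 × 0.0062708 / (1 − (1+0.0062708)^−72) = $709.39.
Monthly savings = $721.87 − $709.39 = $12.48.
Break-even = $615.00 / $12.48 = 49.28 → 50 months.

50 months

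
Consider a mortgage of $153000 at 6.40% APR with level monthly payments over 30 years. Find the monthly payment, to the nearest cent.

Monthly rate = 6.4%/12 = 0.0053333; payment = 153,000 × 0.0053333 / (1 − (1+0.0053333)^−360) = $957.02.

$957.02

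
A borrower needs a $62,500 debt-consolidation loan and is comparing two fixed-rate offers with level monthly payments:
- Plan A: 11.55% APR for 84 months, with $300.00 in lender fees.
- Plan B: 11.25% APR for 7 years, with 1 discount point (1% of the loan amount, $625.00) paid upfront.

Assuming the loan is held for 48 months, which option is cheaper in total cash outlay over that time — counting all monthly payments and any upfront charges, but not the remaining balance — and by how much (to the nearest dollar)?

Plan B by $151

Plan A: at 11.55% the monthly rate is 0.0096250, so the payment is 62,500 × 0.0096250 / (1 − 1.0096250^−84) = $1,088.31.
Plan B: at 11.25% the monthly rate is 0.0093750, so the payment is 62,500 × 0.0093750 / (1 − 1.0093750^−84) = $1,078.39.
Over 48 months: Plan A costs 48 × $1,088.31 + $300.00 = $52,538.88; Plan B costs 48 × $1,078.39 + $625.00 = $52,387.72.
Plan B is cheaper by $52,538.88 − $52,387.72 = $151.16.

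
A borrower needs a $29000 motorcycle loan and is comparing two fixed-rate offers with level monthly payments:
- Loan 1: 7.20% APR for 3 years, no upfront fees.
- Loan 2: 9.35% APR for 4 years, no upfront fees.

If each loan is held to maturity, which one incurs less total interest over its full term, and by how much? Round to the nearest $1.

Loan 1: monthly rate = 7.2%/12 = 0.0060000; payment = 29,000 × 0.0060000 / (1 − (1+0.0060000)^−36) = $898.09.
Total interest on Loan 1 = 36 × $898.09 − $29,000 = $3,331.24.
Loan 2: at 9.35% the monthly rate is 0.0077917, so the payment is 29,000 × 0.0077917 / (1 − 1.0077917^−48) = $726.50.
Total interest on Loan 2 = 48 × $726.50 − $29,000 = $5,872.00.
Loan 1 is lower by $2,540.76.

Loan 1 by $2,541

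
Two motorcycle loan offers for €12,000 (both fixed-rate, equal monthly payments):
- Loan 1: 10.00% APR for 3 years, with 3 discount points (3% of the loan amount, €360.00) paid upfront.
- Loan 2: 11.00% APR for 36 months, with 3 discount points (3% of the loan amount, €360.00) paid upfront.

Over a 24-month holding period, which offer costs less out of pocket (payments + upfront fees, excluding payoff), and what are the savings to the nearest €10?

Loan 1 by €140

Loan 1: monthly rate = 10%/12 = 0.0083333; payment = 12,000 × 0.0083333 / (1 − (1+0.0083333)^−36) = €387.21.
Loan 2: monthly rate = 11%/12 = 0.0091667; payment = 12,000 × 0.0091667 / (1 − (1+0.0091667)^−36) = €392.86.
Over 24 months: Loan 1 costs 24 × €387.21 + €360.00 = €9,653.04; Loan 2 costs 24 × €392.86 + €360.00 = €9,788.64.
Loan 1 is cheaper by €9,788.64 − €9,653.04 = €135.60.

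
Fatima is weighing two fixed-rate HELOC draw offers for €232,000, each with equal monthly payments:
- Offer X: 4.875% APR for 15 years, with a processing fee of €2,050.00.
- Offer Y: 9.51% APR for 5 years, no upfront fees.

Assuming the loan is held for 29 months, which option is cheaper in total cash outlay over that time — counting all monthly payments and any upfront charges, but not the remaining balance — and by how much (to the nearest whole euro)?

Offer X by €86,516

Offer X: at 4.875% the monthly rate is 0.0040625, so the payment is 232,000 × 0.0040625 / (1 − 1.0040625^−180) = €1,819.57.
Offer Y: monthly rate = 9.51%/12 = 0.0079250; payment = 232,000 × 0.0079250 / (1 − (1+0.0079250)^−60) = €4,873.57.
Over 29 months: Offer X costs 29 × €1,819.57 + €2,050.00 = €54,817.53; Offer Y costs 29 × €4,873.57 = €141,333.53.
Offer X is cheaper by €141,333.53 − €54,817.53 = €86,516.00.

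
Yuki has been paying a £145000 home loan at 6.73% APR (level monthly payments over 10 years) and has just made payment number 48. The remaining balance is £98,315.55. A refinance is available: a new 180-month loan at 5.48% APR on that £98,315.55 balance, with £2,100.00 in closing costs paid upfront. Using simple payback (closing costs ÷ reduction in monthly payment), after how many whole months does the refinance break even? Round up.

Current payment = 145,000 × 6.73%/12 / (1 − (1+0.0056083)^−120) = £1,663.46.
Refinanced payment = 98,315.55 × 0.0045667 / (1 − (1+0.0045667)^−180) = £802.28.
Monthly savings = £1,663.46 − £802.28 = £861.18.
Break-even = £2,100.00 / £861.18 = 2.44 → 3 months.

3 months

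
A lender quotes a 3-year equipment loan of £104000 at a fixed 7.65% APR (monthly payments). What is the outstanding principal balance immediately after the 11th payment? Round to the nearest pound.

With monthly rate i = 7.65%/12 = 0.0063750, the balance after k of n payments is P · [(1+i)^n − (1+i)^k] / [(1+i)^n − 1].
(1+0.0063750)^36 = 1.25705485 and (1+0.0063750)^11 = 1.07240353, so the balance is 104,000 × (1.25705485 − 1.07240353) / (1.25705485 − 1) = £74,706.77.

£74,707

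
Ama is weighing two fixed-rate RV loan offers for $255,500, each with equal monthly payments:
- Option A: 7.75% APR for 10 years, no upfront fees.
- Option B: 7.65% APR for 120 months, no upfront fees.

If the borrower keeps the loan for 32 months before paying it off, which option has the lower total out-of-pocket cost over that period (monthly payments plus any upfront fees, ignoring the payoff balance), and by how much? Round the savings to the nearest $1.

Option A: at 7.75% the monthly rate is 0.0064583, so the payment is 255,500 × 0.0064583 / (1 − 1.0064583^−120) = $3,066.27.
Option B: monthly rate = 7.65%/12 = 0.0063750; payment = 255,500 × 0.0063750 / (1 − (1+0.0063750)^−120) = $3,052.87.
Over 32 months: Option A costs 32 × $3,066.27 = $98,120.64; Option B costs 32 × $3,052.87 = $97,691.84.
Option B is cheaper by $98,120.64 − $97,691.84 = $428.80.

Option B by $429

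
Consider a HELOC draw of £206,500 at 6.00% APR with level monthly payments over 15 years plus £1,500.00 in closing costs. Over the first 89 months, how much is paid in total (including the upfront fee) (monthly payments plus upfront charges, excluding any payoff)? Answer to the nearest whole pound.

At 6.00% the monthly rate is 0.0050000, so the payment is 206,500 × 0.0050000 / (1 − 1.0050000^−180) = £1,742.56.
Total outlay = 89 × £1,742.56 + £1,500.00 = £156,587.84.

£156,588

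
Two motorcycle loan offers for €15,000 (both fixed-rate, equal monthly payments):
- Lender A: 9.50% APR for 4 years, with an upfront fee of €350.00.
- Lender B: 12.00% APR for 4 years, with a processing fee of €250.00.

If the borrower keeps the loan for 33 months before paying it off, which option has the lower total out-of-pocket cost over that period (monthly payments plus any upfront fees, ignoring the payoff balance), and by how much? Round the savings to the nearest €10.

Lender A: monthly rate = 9.5%/12 = 0.0079167; payment = 15,000 × 0.0079167 / (1 − (1+0.0079167)^−48) = €376.85.
Lender B: at 12.00% the monthly rate is 0.0100000, so the payment is 15,000 × 0.0100000 / (1 − 1.0100000^−48) = €395.01.
Over 33 months: Lender A costs 33 × €376.85 + €350.00 = €12,786.05; Lender B costs 33 × €395.01 + €250.00 = €13,285.33.
Lender A is cheaper by €13,285.33 − €12,786.05 = €499.28.

Lender A by €500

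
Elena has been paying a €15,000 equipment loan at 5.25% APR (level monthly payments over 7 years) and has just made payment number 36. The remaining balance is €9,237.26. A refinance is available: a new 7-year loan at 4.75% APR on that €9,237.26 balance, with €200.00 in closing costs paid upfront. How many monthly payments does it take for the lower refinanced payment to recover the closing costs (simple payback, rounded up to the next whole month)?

3 months

Current payment = 15,000 × 5.25%/12 / (1 − (1+0.0043750)^−84) = €213.78.
Refinanced payment = 9,237.26 × 0.0039583 / (1 − (1+0.0039583)^−84) = €129.48.
Monthly savings = €213.78 − €129.48 = €84.30.
Break-even = €200.00 / €84.30 = 2.37 → 3 months.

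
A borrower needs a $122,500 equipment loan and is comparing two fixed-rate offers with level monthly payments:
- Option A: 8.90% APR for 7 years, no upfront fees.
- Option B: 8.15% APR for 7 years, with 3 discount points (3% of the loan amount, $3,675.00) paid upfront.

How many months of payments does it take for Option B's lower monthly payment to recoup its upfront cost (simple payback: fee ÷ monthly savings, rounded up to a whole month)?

Option A: at 8.90% the monthly rate is 0.0074167, so the payment is 122,500 × 0.0074167 / (1 − 1.0074167^−84) = $1,964.70.
Option B: monthly rate = 8.15%/12 = 0.0067917; payment = 122,500 × 0.0067917 / (1 − (1+0.0067917)^−84) = $1,918.48.
Monthly savings = $1,964.70 − $1,918.48 = $46.22.
Break-even = $3,675.00 / $46.22 = 79.51 → 80 months.

80 months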